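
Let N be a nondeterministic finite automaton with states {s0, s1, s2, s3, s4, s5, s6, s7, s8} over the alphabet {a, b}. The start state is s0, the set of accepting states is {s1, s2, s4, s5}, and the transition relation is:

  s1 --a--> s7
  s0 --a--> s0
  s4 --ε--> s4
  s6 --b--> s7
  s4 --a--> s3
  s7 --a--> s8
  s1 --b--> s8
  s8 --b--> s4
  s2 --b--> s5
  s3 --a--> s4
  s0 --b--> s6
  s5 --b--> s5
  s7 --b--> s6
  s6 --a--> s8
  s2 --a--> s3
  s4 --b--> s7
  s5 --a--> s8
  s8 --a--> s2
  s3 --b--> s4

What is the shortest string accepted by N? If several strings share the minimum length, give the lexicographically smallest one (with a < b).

A breadth-first search from s0 reaches an accepting state first via the path s0 → s6 → s8 → s2 on input baa.
No string of length < 3 is accepted (BFS exhausts all shorter strings without reaching an accepting state), and baa is the lexicographically least accepting string of length 3.

baa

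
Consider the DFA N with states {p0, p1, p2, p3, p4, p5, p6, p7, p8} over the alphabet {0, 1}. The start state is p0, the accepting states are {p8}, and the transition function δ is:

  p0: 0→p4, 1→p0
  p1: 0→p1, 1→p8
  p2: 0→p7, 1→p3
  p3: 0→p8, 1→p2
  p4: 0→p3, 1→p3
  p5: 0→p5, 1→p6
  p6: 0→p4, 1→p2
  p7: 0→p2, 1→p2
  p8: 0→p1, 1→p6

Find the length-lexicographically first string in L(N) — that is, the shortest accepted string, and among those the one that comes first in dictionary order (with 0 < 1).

000

A breadth-first search from p0 reaches an accepting state first via the path p0 → p4 → p3 → p8 on input 000.
No string of length < 3 is accepted (BFS exhausts all shorter strings without reaching an accepting state), and 000 is the lexicographically least accepting string of length 3.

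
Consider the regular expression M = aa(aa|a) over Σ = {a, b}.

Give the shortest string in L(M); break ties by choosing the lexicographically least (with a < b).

By inspection of the expression, no string of length less than 3 matches, and aaa is the lexicographically first match of length 3.

aaa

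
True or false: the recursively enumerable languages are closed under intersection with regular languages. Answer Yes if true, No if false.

First check the input against a DFA for the regular language; if it passes, run the recogniser for L and accept when it does.
So the recursively enumerable languages are closed under intersection with a regular language.

Yes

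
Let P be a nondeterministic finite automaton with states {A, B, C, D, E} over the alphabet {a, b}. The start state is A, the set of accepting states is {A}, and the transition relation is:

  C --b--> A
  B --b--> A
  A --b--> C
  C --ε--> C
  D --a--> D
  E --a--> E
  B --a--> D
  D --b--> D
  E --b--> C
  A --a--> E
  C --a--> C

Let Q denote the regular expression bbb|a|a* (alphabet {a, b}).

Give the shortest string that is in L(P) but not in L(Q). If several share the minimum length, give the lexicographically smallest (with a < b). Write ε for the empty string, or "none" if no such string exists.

The string bb is accepted by P but not by Q.
No shorter string lies in the difference, and bb is the lexicographically first length-2 string in L(P) \ L(Q).

bb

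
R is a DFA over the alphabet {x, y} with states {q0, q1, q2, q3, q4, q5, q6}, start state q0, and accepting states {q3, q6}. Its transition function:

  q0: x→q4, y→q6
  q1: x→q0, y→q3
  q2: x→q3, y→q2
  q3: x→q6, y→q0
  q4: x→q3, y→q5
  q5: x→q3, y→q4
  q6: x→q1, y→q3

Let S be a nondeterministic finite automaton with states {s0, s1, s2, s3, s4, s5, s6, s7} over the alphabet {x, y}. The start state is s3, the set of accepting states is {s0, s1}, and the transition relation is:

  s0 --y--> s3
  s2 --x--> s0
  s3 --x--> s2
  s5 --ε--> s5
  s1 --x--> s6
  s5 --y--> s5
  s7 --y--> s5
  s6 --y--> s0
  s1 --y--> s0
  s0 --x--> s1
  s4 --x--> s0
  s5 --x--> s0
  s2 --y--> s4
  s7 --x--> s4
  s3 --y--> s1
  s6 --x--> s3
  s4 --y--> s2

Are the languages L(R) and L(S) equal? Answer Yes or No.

Yes

Exploring the product automaton R × S from the start pair (q0, s3), following both machines on each input symbol, reaches 6 state pairs: (q0, s3), (q4, s2), (q6, s1), (q3, s0), (q5, s4), (q1, s6).
R accepts in {q3, q6} and S accepts in {s0, s1}. In every reachable pair the two components are either both accepting — (q6, s1), (q3, s0) — or both non-accepting, so no string is accepted by exactly one of the machines: L(R) \ L(S) and L(S) \ L(R) are both empty.
Hence every string is accepted by R iff it is accepted by S, and the two languages coincide.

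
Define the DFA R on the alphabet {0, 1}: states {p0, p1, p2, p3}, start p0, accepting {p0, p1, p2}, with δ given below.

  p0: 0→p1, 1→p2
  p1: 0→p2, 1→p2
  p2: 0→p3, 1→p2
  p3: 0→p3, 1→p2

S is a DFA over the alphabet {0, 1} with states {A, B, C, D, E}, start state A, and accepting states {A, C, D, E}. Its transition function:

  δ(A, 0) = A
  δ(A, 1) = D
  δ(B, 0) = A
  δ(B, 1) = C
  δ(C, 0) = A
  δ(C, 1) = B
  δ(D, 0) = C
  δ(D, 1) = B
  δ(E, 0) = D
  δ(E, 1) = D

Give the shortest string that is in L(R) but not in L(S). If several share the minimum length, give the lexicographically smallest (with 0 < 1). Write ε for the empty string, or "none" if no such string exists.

11

The string 11 is accepted by R but not by S.
No shorter string lies in the difference, and 11 is the lexicographically first length-2 string in L(R) \ L(S).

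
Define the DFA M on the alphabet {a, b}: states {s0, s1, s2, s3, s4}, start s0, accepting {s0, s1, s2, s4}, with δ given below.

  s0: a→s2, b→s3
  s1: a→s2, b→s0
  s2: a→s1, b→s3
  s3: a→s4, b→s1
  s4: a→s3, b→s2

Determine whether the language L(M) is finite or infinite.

infinite

State s0 is reachable from the start and can reach an accepting state, and it lies on the cycle s0 → s2 → s1 → s0.
Traversing that cycle any number of times yields accepted strings of unbounded length, so the language is infinite.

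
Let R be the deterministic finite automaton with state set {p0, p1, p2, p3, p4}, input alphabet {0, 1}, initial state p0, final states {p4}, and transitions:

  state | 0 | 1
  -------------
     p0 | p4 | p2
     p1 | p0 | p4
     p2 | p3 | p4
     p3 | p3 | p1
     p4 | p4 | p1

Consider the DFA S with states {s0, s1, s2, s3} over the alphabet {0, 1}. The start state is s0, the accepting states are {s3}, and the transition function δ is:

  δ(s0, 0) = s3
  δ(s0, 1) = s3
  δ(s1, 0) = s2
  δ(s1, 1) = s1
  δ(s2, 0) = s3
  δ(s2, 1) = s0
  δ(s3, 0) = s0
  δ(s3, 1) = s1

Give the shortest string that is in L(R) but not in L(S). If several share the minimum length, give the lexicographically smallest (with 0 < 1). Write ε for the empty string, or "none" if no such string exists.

The string 00 is accepted by R but not by S.
No shorter string lies in the difference, and 00 is the lexicographically first length-2 string in L(R) \ L(S).

00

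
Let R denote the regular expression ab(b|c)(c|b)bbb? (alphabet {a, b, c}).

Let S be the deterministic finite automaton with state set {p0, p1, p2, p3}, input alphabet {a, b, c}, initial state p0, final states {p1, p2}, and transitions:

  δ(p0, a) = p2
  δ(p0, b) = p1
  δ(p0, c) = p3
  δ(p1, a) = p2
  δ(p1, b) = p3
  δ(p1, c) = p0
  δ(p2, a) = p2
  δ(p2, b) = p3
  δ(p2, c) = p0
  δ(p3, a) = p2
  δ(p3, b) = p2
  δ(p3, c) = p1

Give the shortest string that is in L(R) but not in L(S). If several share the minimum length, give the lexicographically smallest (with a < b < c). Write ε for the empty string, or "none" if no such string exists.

abbbbb

The string abbbbb is accepted by R but not by S.
No shorter string lies in the difference, and abbbbb is the lexicographically first length-6 string in L(R) \ L(S).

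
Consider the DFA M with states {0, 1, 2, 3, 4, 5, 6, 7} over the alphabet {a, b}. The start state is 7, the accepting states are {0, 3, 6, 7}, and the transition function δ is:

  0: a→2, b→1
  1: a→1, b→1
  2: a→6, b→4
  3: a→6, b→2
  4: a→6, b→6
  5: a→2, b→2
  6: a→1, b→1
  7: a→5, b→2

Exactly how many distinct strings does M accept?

10

The useful subgraph on states {2, 4, 5, 6, 7} is acyclic, so L(M) is finite; the longest accepting path visits 5 useful states, giving maximum string length 4.
Counting accepting paths from 7 by length: 1 of length 0, 1 of length 2, 4 of length 3, 4 of length 4. Total 10.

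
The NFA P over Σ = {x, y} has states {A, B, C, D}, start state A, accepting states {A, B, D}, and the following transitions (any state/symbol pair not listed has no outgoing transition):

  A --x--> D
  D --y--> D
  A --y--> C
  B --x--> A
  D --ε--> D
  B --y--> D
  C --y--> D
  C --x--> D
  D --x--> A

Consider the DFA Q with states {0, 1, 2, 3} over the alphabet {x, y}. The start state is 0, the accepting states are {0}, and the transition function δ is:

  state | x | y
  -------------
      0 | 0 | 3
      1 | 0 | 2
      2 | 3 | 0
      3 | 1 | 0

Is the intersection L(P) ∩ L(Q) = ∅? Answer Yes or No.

No

The empty string ε is accepted by both P and Q.
Hence L(P) ∩ L(Q) ≠ ∅.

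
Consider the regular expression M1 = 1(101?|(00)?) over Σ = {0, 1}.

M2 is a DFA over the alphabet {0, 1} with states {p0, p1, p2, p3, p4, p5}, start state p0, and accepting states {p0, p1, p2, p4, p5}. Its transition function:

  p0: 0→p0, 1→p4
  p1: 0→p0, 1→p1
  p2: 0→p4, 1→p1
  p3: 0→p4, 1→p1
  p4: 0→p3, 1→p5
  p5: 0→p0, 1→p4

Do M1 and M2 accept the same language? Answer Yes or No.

The empty string ε is accepted by M2 but rejected by M1.
So L(M1) ≠ L(M2).

No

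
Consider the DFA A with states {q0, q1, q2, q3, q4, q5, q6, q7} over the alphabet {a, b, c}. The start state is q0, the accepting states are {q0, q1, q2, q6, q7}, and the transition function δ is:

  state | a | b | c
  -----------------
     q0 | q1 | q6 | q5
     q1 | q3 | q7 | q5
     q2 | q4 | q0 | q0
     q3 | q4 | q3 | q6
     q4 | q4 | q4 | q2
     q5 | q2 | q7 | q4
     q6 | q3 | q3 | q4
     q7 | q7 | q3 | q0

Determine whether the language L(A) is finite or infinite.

infinite

State q3 is reachable from the start and can reach an accepting state, and it lies on the cycle q3 → q3.
Traversing that cycle any number of times yields accepted strings of unbounded length, so the language is infinite.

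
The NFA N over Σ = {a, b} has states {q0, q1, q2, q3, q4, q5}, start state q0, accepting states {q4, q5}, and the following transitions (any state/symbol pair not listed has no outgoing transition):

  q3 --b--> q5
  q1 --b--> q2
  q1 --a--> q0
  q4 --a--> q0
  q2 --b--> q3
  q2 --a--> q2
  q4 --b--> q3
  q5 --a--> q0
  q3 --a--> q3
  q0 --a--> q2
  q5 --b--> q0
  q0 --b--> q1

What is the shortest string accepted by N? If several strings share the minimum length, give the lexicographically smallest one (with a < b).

A breadth-first search from q0 reaches an accepting state first via the path q0 → q2 → q3 → q5 on input abb.
No string of length < 3 is accepted (BFS exhausts all shorter strings without reaching an accepting state), and abb is the lexicographically least accepting string of length 3.

abb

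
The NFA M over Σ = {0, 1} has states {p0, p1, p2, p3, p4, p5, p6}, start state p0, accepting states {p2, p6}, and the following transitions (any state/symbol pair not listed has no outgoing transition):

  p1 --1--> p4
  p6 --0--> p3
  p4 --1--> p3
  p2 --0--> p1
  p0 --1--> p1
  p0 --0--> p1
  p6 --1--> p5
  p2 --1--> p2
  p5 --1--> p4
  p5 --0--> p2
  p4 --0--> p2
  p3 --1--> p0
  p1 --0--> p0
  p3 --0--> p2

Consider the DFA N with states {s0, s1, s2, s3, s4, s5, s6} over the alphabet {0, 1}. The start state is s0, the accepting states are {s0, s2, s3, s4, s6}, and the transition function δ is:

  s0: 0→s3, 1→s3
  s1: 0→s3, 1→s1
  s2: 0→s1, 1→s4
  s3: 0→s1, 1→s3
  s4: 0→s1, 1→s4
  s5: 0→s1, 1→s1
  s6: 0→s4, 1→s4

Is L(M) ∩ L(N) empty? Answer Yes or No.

The string 00110 is accepted by both M and N.
Hence L(M) ∩ L(N) ≠ ∅.

No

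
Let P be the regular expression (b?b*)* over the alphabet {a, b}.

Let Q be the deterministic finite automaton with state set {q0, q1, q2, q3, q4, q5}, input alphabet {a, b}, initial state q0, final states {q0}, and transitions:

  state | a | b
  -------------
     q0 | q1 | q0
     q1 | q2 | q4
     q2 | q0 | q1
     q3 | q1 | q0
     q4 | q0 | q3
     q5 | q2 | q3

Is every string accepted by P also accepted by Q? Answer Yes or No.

Converting the expression P to a DFA (subset construction, then merging equivalent states) gives the minimal DFA with states {p0, p1}, start state p0, accepting states {p0} and transitions p0: a→p1, b→p0; p1: a→p1, b→p1.
Exploring the product automaton P × Q from the start pair (p0, q0), following both machines on each input symbol, reaches 6 state pairs: (p0, q0), (p1, q1), (p1, q2), (p1, q4), (p1, q0), (p1, q3).
P accepts in {p0} and Q accepts in {q0}. The reachable pairs whose P-component is accepting are (p0, q0); in each of them the Q-component is accepting too, so the product for L(P) \ L(Q) (P-component accepting, Q-component rejecting) has no reachable accepting pair and the difference is empty.
Hence every string in L(P) is also in L(Q).

Yes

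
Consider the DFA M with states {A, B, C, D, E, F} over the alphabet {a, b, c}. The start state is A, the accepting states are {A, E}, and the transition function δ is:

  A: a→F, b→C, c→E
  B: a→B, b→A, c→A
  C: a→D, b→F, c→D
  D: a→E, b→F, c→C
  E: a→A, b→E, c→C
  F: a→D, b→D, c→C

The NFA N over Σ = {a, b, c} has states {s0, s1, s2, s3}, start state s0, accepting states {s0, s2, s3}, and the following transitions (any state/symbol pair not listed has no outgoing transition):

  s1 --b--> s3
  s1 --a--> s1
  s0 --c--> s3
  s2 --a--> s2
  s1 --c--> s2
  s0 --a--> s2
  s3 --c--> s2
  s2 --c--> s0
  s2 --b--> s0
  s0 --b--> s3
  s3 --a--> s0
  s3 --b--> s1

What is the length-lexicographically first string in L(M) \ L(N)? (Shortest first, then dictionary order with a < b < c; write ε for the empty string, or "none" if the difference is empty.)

The string cb is accepted by M but not by N.
No shorter string lies in the difference, and cb is the lexicographically first length-2 string in L(M) \ L(N).

cb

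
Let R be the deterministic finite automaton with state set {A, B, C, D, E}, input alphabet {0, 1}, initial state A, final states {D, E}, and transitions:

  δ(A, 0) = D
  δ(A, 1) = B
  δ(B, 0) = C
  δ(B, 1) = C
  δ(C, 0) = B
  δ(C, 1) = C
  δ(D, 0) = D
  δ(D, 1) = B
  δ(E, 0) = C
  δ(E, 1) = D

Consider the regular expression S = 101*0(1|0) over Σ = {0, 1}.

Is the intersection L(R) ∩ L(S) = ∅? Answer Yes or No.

Yes

Converting the expression S to a DFA (subset construction, then merging equivalent states) gives the minimal DFA with states {s0, s1, s2, s3, s4, s5}, start state s0, accepting states {s5} and transitions s0: 0→s1, 1→s2; s1: 0→s1, 1→s1; s2: 0→s3, 1→s1; s3: 0→s4, 1→s3; s4: 0→s5, 1→s5; s5: 0→s1, 1→s1.
Exploring the product automaton R × S from the start pair (A, s0), following both machines on each input symbol, reaches 8 state pairs: (A, s0), (D, s1), (B, s2), (B, s1), (C, s3), (C, s1), (B, s4), (C, s5).
R accepts in {D, E} and S accepts in {s5}; no reachable pair has both components accepting, so no string drives both machines to acceptance simultaneously and L(R) ∩ L(S) = ∅.
So no string is accepted by both, and the intersection is empty.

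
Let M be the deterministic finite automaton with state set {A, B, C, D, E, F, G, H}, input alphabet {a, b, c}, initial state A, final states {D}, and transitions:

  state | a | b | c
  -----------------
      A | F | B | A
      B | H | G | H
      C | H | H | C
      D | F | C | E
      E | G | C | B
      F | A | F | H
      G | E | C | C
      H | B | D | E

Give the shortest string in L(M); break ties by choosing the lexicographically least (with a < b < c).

acb

A breadth-first search from A reaches an accepting state first via the path A → F → H → D on input acb.
No string of length < 3 is accepted (BFS exhausts all shorter strings without reaching an accepting state), and acb is the lexicographically least accepting string of length 3.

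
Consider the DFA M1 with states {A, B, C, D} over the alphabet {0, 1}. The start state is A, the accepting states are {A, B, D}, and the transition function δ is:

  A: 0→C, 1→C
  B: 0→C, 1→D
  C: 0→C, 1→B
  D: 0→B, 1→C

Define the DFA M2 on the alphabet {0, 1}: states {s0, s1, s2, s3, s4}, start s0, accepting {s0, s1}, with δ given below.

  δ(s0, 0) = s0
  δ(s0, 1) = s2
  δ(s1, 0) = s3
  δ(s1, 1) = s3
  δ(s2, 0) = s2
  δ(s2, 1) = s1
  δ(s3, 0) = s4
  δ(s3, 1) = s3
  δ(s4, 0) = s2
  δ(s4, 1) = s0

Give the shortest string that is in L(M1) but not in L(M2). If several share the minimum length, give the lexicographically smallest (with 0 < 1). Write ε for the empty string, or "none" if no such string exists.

The string 01 is accepted by M1 but not by M2.
No shorter string lies in the difference, and 01 is the lexicographically first length-2 string in L(M1) \ L(M2).

01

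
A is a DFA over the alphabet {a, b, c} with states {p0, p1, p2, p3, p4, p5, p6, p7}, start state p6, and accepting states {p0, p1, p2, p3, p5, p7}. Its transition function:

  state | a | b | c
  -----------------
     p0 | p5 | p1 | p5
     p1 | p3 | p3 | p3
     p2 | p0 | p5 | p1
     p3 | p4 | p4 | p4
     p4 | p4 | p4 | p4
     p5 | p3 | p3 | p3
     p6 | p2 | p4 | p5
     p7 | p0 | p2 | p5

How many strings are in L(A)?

26

The useful subgraph on states {p0, p1, p2, p3, p5, p6} is acyclic, so L(A) is finite; the longest accepting path visits 5 useful states, giving maximum string length 4.
Counting accepting paths from p6 by length: 2 of length 1, 6 of length 2, 9 of length 3, 9 of length 4. Total 26.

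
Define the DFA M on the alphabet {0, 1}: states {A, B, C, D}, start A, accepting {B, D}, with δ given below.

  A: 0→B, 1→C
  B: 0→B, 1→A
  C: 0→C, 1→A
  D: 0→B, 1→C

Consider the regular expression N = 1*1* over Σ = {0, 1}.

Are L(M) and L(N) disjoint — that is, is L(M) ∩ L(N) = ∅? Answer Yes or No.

Converting the expression N to a DFA (subset construction, then merging equivalent states) gives the minimal DFA with states {n0, n1}, start state n0, accepting states {n0} and transitions n0: 0→n1, 1→n0; n1: 0→n1, 1→n1.
Exploring the product automaton M × N from the start pair (A, n0), following both machines on each input symbol, reaches 5 state pairs: (A, n0), (B, n1), (C, n0), (A, n1), (C, n1).
M accepts in {B, D} and N accepts in {n0}; no reachable pair has both components accepting, so no string drives both machines to acceptance simultaneously and L(M) ∩ L(N) = ∅.
So no string is accepted by both, and the intersection is empty.

Yes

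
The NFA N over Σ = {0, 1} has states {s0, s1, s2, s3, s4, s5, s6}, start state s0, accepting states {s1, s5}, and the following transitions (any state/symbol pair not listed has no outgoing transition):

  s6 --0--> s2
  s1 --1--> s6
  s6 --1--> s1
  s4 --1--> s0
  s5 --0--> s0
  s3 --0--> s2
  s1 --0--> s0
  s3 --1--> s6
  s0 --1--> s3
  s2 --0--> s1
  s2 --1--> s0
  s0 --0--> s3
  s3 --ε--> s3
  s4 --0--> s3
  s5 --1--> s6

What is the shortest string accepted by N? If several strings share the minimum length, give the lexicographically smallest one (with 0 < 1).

000

A breadth-first search from s0 reaches an accepting state first via the path s0 → s3 → s2 → s1 on input 000.
No string of length < 3 is accepted (BFS exhausts all shorter strings without reaching an accepting state), and 000 is the lexicographically least accepting string of length 3.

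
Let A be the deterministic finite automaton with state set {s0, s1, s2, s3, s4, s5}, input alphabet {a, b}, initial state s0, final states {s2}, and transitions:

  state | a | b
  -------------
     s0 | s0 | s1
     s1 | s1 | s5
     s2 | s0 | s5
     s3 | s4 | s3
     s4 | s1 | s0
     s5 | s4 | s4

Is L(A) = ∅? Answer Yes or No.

The states reachable from the start state are {s0, s1, s4, s5}.
None of the accepting states {s2} is reachable, so no string is accepted and L(A) = ∅.

Yes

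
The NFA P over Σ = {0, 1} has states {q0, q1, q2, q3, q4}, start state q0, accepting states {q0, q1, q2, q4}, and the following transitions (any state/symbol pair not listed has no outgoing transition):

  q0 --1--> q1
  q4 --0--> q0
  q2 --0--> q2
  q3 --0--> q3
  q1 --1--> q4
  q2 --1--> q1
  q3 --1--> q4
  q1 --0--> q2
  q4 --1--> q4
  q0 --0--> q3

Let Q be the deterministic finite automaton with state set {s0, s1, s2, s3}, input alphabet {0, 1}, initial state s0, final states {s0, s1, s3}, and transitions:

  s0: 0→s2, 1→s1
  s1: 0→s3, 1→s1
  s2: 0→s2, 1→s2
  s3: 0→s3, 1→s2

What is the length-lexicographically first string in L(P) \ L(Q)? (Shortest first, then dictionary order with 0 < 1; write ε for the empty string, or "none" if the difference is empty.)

The string 01 is accepted by P but not by Q.
No shorter string lies in the difference, and 01 is the lexicographically first length-2 string in L(P) \ L(Q).

01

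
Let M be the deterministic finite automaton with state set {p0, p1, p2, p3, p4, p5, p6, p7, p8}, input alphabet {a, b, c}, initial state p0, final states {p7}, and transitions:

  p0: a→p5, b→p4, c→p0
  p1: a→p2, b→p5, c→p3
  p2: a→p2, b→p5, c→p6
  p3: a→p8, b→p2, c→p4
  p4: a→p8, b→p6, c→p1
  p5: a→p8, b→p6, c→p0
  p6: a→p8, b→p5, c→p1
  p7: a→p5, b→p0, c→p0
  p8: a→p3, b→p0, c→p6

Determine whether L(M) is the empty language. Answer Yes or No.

The states reachable from the start state are {p0, p1, p2, p3, p4, p5, p6, p8}.
None of the accepting states {p7} is reachable, so no string is accepted and L(M) = ∅.

Yes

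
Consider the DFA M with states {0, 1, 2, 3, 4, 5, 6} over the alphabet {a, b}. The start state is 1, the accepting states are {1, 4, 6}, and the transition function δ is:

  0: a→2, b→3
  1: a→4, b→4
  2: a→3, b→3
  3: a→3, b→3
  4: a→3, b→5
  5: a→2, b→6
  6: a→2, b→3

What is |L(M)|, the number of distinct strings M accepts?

5

The useful subgraph on states {1, 4, 5, 6} is acyclic, so L(M) is finite; the longest accepting path visits 4 useful states, giving maximum string length 3.
Counting accepting paths from 1 by length: 1 of length 0, 2 of length 1, 2 of length 3. Total 5.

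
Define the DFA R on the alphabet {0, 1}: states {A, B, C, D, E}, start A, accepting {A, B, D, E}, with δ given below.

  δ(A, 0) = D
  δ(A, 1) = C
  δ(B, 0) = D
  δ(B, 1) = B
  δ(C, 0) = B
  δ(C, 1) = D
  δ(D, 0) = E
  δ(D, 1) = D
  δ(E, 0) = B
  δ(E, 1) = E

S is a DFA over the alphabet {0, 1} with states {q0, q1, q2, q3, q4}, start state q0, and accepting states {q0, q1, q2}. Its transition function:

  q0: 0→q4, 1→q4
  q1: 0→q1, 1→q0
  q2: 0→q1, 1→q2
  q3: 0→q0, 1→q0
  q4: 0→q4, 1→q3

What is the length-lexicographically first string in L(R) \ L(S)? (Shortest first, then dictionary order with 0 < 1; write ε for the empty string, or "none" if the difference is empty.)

0

The string 0 is accepted by R but not by S.
No shorter string lies in the difference, and 0 is the lexicographically first length-1 string in L(R) \ L(S).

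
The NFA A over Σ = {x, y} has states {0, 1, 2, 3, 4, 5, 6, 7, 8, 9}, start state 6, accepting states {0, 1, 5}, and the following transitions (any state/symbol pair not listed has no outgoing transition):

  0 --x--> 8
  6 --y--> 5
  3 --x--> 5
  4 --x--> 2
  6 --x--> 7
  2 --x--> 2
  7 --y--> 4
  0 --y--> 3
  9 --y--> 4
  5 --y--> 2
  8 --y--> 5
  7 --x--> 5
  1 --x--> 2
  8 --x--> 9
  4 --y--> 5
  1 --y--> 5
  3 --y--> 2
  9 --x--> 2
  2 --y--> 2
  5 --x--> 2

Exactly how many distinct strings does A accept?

3

The useful subgraph on states {4, 5, 6, 7} is acyclic, so L(A) is finite; the longest accepting path visits 4 useful states, giving maximum string length 3.
Counting accepting paths from 6 by length: 1 of length 1, 1 of length 2, 1 of length 3. Total 3.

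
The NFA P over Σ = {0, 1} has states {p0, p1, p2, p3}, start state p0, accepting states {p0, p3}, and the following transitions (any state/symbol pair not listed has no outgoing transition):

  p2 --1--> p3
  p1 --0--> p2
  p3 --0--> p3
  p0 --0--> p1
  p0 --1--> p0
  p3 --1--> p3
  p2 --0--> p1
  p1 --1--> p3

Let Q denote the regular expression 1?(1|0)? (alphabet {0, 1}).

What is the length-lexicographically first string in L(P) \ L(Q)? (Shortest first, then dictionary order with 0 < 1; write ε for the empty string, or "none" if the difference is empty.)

01

The string 01 is accepted by P but not by Q.
No shorter string lies in the difference, and 01 is the lexicographically first length-2 string in L(P) \ L(Q).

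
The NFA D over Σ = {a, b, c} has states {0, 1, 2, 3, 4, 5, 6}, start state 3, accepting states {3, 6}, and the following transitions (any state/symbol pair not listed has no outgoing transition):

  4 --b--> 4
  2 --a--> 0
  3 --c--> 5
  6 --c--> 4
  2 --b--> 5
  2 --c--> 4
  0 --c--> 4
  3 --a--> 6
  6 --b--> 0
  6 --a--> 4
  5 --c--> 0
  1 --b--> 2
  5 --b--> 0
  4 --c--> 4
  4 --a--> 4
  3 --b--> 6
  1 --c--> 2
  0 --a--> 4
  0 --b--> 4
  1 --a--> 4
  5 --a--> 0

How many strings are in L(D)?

3

The useful subgraph on states {3, 6} is acyclic, so L(D) is finite; the longest accepting path visits 2 useful states, giving maximum string length 1.
Counting accepting paths from 3 by length: 1 of length 0, 2 of length 1. Total 3.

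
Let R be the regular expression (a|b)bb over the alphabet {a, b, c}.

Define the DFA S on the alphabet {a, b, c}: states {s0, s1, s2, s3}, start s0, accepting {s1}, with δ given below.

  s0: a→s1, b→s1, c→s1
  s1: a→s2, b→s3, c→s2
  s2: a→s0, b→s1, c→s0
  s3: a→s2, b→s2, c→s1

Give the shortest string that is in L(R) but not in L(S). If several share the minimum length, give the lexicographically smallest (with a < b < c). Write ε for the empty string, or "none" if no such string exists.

abb

The string abb is accepted by R but not by S.
No shorter string lies in the difference, and abb is the lexicographically first length-3 string in L(R) \ L(S).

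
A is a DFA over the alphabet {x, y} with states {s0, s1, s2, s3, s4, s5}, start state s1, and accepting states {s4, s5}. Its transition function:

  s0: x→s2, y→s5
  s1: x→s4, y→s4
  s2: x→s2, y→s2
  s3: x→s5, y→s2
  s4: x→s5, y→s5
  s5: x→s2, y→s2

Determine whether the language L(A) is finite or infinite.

finite

The useful states (reachable from s1 and able to reach an accepting state) are {s1, s4, s5}.
Restricted to these states the transition graph has no cycle, so every accepting path has bounded length and L is finite.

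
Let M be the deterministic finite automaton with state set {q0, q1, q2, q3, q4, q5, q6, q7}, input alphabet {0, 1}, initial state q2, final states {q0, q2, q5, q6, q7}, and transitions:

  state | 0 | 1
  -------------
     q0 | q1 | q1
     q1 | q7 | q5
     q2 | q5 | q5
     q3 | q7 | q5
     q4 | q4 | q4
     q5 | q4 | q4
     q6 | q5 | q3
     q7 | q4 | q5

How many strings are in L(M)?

3

The useful subgraph on states {q2, q5} is acyclic, so L(M) is finite; the longest accepting path visits 2 useful states, giving maximum string length 1.
Counting accepting paths from q2 by length: 1 of length 0, 2 of length 1. Total 3.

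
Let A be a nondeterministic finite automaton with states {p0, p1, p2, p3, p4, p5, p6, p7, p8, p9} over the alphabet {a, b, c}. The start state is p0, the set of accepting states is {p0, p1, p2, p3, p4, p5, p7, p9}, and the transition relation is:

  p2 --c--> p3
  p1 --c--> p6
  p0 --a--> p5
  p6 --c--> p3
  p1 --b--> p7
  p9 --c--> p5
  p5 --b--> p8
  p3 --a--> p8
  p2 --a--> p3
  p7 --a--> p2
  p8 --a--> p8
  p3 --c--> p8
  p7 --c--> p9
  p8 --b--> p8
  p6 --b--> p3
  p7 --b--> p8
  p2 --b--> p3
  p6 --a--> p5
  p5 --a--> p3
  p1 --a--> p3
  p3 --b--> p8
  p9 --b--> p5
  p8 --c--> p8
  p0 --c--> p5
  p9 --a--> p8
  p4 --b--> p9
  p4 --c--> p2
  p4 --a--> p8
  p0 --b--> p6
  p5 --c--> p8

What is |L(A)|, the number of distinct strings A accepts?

The useful subgraph on states {p0, p3, p5, p6} is acyclic, so L(A) is finite; the longest accepting path visits 4 useful states, giving maximum string length 3.
Counting accepting paths from p0 by length: 1 of length 0, 2 of length 1, 5 of length 2, 1 of length 3. Total 9.

9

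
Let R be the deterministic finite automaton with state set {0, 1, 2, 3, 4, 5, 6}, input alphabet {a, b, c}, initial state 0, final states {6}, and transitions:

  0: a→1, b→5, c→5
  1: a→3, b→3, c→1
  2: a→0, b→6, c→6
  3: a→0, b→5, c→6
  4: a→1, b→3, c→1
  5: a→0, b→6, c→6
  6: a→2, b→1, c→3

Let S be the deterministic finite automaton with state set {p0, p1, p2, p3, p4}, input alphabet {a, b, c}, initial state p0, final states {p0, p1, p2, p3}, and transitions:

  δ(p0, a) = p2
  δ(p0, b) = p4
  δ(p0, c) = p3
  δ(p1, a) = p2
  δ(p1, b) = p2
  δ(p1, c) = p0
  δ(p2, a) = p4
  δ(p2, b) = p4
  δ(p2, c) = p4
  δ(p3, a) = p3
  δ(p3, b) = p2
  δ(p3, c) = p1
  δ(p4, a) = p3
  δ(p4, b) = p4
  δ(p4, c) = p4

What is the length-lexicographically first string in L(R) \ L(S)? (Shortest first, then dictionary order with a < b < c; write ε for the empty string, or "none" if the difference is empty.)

bb

The string bb is accepted by R but not by S.
No shorter string lies in the difference, and bb is the lexicographically first length-2 string in L(R) \ L(S).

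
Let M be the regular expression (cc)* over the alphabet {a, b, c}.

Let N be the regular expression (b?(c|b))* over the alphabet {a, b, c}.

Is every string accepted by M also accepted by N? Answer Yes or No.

Yes

Converting the expression M to a DFA (subset construction, then merging equivalent states) gives the minimal DFA with states {m0, m1, m2}, start state m0, accepting states {m0} and transitions m0: a→m1, b→m1, c→m2; m1: a→m1, b→m1, c→m1; m2: a→m1, b→m1, c→m0.
Converting the expression N to a DFA (subset construction, then merging equivalent states) gives the minimal DFA with states {n0, n1}, start state n0, accepting states {n0} and transitions n0: a→n1, b→n0, c→n0; n1: a→n1, b→n1, c→n1.
Exploring the product automaton M × N from the start pair (m0, n0), following both machines on each input symbol, reaches 4 state pairs: (m0, n0), (m1, n1), (m1, n0), (m2, n0).
M accepts in {m0} and N accepts in {n0}. The reachable pairs whose M-component is accepting are (m0, n0); in each of them the N-component is accepting too, so the product for L(M) \ L(N) (M-component accepting, N-component rejecting) has no reachable accepting pair and the difference is empty.
Hence every string in L(M) is also in L(N).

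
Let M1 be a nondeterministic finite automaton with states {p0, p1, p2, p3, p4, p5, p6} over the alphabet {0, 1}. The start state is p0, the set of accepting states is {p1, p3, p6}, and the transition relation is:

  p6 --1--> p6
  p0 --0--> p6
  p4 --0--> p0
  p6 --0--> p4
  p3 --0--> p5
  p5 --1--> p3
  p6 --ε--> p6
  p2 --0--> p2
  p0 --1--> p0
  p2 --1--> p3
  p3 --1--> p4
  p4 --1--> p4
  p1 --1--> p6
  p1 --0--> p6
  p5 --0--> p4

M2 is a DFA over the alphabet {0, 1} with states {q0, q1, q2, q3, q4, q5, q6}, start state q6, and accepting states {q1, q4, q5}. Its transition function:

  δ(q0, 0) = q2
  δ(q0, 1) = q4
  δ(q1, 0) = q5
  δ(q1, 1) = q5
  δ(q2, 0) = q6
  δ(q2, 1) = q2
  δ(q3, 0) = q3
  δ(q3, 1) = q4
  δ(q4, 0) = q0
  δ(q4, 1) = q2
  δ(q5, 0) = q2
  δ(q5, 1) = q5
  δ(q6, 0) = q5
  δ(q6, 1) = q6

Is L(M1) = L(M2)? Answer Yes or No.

Yes

Exploring the product automaton M1 × M2 from the start pair (p0, q6), following both machines on each input symbol, reaches 3 state pairs: (p0, q6), (p6, q5), (p4, q2).
M1 accepts in {p1, p3, p6} and M2 accepts in {q1, q4, q5}. In every reachable pair the two components are either both accepting — (p6, q5) — or both non-accepting, so no string is accepted by exactly one of the machines: L(M1) \ L(M2) and L(M2) \ L(M1) are both empty.
Hence every string is accepted by M1 iff it is accepted by M2, and the two languages coincide.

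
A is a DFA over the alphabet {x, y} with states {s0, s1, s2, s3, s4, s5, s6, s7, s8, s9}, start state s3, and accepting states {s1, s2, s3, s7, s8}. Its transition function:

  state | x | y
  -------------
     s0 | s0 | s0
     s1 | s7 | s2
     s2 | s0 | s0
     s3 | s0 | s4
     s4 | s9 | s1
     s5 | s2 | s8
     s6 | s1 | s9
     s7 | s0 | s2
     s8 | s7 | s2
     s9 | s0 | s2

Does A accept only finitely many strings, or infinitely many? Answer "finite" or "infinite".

finite

The useful states (reachable from s3 and able to reach an accepting state) are {s1, s2, s3, s4, s7, s9}.
Restricted to these states the transition graph has no cycle, so every accepting path has bounded length and L is finite.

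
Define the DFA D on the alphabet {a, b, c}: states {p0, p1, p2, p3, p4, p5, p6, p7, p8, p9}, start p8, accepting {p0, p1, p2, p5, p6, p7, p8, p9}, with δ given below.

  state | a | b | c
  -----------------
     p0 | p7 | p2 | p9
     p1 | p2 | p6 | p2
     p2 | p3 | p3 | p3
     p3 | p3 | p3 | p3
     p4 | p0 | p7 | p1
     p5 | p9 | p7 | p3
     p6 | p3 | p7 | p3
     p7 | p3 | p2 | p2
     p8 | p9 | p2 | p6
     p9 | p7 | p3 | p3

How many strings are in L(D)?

10

The useful subgraph on states {p2, p6, p7, p8, p9} is acyclic, so L(D) is finite; the longest accepting path visits 4 useful states, giving maximum string length 3.
Counting accepting paths from p8 by length: 1 of length 0, 3 of length 1, 2 of length 2, 4 of length 3. Total 10.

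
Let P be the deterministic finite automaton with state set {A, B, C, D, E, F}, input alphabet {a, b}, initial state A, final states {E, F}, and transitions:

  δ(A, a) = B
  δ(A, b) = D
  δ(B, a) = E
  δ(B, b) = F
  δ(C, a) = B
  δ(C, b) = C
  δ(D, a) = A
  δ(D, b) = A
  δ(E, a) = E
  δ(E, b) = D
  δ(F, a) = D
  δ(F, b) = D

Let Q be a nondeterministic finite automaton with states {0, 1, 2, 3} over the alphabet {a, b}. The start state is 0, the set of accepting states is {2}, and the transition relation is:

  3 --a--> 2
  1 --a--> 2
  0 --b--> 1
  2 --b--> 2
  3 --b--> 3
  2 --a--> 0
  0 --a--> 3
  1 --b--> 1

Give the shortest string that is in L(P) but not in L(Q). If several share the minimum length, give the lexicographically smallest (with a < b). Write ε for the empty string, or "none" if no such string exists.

The string ab is accepted by P but not by Q.
No shorter string lies in the difference, and ab is the lexicographically first length-2 string in L(P) \ L(Q).

ab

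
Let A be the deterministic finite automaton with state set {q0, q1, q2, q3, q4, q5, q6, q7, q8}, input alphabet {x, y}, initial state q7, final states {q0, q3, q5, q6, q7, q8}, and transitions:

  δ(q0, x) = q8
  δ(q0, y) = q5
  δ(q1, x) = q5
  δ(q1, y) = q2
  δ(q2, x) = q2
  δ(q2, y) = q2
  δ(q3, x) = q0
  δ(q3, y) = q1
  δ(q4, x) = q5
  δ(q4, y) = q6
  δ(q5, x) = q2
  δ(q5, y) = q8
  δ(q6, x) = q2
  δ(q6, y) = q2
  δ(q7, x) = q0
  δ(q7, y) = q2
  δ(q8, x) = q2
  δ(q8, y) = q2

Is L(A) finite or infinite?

finite

The useful states (reachable from q7 and able to reach an accepting state) are {q0, q5, q7, q8}.
Restricted to these states the transition graph has no cycle, so every accepting path has bounded length and L is finite.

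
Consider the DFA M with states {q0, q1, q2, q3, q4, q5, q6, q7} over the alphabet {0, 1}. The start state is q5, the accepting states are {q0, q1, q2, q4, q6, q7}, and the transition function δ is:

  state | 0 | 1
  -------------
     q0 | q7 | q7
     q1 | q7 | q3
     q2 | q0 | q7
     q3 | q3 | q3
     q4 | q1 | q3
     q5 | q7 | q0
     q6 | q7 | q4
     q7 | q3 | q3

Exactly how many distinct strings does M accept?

The useful subgraph on states {q0, q5, q7} is acyclic, so L(M) is finite; the longest accepting path visits 3 useful states, giving maximum string length 2.
Counting accepting paths from q5 by length: 2 of length 1, 2 of length 2. Total 4.

4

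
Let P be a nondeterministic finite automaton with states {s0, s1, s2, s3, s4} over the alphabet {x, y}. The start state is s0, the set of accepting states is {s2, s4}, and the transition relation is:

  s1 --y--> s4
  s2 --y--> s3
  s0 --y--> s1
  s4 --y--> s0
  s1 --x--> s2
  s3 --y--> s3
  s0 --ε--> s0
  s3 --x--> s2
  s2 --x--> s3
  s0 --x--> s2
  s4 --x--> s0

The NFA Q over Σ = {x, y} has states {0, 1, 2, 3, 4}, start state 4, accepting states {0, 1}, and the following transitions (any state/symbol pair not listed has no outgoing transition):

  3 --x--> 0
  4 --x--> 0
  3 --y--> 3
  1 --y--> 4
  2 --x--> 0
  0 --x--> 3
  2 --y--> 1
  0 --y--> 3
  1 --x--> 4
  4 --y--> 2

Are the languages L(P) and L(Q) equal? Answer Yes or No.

Exploring the product automaton P × Q from the start pair (s0, 4), following both machines on each input symbol, reaches 5 state pairs: (s0, 4), (s2, 0), (s1, 2), (s3, 3), (s4, 1).
P accepts in {s2, s4} and Q accepts in {0, 1}. In every reachable pair the two components are either both accepting — (s2, 0), (s4, 1) — or both non-accepting, so no string is accepted by exactly one of the machines: L(P) \ L(Q) and L(Q) \ L(P) are both empty.
Hence every string is accepted by P iff it is accepted by Q, and the two languages coincide.

Yes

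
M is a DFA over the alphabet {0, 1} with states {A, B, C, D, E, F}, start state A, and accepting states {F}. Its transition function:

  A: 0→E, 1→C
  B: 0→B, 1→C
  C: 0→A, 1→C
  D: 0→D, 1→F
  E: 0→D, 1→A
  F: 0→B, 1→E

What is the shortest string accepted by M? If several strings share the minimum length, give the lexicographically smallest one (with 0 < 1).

001

A breadth-first search from A reaches an accepting state first via the path A → E → D → F on input 001.
No string of length < 3 is accepted (BFS exhausts all shorter strings without reaching an accepting state), and 001 is the lexicographically least accepting string of length 3.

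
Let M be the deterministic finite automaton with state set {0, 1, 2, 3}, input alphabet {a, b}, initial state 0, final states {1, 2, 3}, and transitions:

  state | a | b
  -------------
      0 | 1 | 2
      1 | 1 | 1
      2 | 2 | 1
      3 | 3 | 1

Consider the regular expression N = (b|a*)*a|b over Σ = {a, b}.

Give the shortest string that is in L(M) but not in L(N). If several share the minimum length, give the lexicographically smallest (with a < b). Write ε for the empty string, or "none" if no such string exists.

The string ab is accepted by M but not by N.
No shorter string lies in the difference, and ab is the lexicographically first length-2 string in L(M) \ L(N).

ab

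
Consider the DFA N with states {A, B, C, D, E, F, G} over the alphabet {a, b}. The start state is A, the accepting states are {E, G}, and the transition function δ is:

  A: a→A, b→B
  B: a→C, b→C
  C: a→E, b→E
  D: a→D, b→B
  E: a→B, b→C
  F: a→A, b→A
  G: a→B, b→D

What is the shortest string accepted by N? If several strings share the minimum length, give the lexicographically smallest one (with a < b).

baa

A breadth-first search from A reaches an accepting state first via the path A → B → C → E on input baa.
No string of length < 3 is accepted (BFS exhausts all shorter strings without reaching an accepting state), and baa is the lexicographically least accepting string of length 3.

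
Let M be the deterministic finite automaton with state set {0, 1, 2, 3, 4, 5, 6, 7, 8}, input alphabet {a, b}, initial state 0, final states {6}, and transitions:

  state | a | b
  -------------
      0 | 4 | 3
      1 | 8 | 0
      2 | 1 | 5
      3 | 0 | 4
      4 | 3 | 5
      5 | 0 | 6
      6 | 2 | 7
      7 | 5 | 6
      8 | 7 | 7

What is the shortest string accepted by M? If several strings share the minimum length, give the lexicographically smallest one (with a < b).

A breadth-first search from 0 reaches an accepting state first via the path 0 → 4 → 5 → 6 on input abb.
No string of length < 3 is accepted (BFS exhausts all shorter strings without reaching an accepting state), and abb is the lexicographically least accepting string of length 3.

abb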